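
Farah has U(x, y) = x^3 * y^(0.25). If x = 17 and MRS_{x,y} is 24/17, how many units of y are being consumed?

y = 2

MU_x = 3·x^2·y^(0.25) and MU_y = 0.25·x^3·y^(-0.75).
MRS = MU_x/MU_y = (12)·y/x.
Substitute x = 17: MRS = y/(17/12). Setting y/(17/12) = 24/17 gives y = (24/17)·(17/12) = 2.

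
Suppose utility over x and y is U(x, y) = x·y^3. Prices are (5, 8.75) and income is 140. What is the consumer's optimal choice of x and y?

MU_x = y^3 and MU_y = 3·x·y^2.
MRS = MU_x/MU_y = (1/3)·y/x.
Tangency: set MRS = p_x/p_y = 5/8.75 = 4/7.
So (1/3)·y/x = 4/7, i.e. y = (12/7)·x.
Substitute into the budget 5·x + 8.75·y = 140: 20·x = 140, so x* = 7.
Then y* = (12/7)·7 = 12.

x* = 7, y* = 12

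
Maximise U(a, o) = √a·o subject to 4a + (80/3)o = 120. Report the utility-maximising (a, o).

a* = 10, o* = 3

MU_a = 0.5·a^(-0.5)·o and MU_o = √a.
MRS = MU_a/MU_o = (0.5)·o/a.
Tangency: set MRS = p_a/p_o = 4/(80/3) = 0.15.
So (0.5)·o/a = 0.15, i.e. o = 0.3·a.
Substitute into the budget 4·a + (80/3)·o = 120: 12·a = 120, so a* = 10.
Then o* = 0.3·10 = 3.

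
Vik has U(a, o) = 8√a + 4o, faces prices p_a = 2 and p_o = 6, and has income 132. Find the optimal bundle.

MU_a = 8/(2√a), MU_o = 4.
MRS = 8/(2√a) ÷ 4.
Tangency: set MRS = p_a/p_o = 2/6 = 1/3.
MRS depends only on a: 1/√a = 1/3 ⇒ √a = 1/(1/3) = 3 ⇒ a* = 9.
From the budget, 6·o = 132 − 2·9 = 114, so o* = 19.

a* = 9, o* = 19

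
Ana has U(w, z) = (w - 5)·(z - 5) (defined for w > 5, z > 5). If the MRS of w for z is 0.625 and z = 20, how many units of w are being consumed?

w = 29

MU_w = (z−5), MU_z = (w−5).
MRS = (z−5)/(w−5).
Substitute z = 20: MRS = 15/(w − 5). Setting this equal to 0.625 gives w − 5 = 15/0.625 = 24, so w = 29.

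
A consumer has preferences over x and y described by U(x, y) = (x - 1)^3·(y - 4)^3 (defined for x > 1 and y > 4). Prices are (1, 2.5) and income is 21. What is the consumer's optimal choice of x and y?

x* = 6, y* = 6

MU_x = 3·(x−1)^2·(y−4)^3, MU_y = 3·(x−1)^3·(y−4)^2.
MRS = (y−4)/(x−1).
Tangency: set MRS = p_x/p_y = 1/2.5 = 0.4.
So (y − 4)/(x − 1) = 0.4, i.e. (y − 4) = 0.4·(x − 1).
Rewrite the budget in excess-of-subsistence terms: 1·(x − 1) + 2.5·(y − 4) = 21 − 1·1 − 2.5·4 = 10.
Substituting, 2·(x − 1) = 10, so x − 1 = 5 and x* = 6.
Then y − 4 = 0.4·5 = 2, so y* = 6.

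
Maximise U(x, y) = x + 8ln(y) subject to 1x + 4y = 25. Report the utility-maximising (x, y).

MU_x = 1, MU_y = 8/y.
MRS = 1 ÷ (8/y).
Tangency: set MRS = p_x/p_y = 1/4 = 0.25.
MRS depends only on y: 0.125·y = 0.25 ⇒ y* = 0.25/0.125 = 2.
From the budget, 1·x = 25 − 4·2 = 17, so x* = 17.

x* = 17, y* = 2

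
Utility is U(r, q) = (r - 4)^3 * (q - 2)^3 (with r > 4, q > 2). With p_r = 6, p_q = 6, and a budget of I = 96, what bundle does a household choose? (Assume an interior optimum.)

r* = 9, q* = 7

MU_r = 3·(r−4)^2·(q−2)^3, MU_q = 3·(r−4)^3·(q−2)^2.
MRS = (q−2)/(r−4).
Tangency: set MRS = p_r/p_q = 6/6 = 1.
So (q − 2)/(r − 4) = 1, i.e. (q − 2) = (r − 4).
Rewrite the budget in excess-of-subsistence terms: 6·(r − 4) + 6·(q − 2) = 96 − 6·4 − 6·2 = 60.
Substituting, 12·(r − 4) = 60, so r − 4 = 5 and r* = 9.
Then q − 2 = 5, so q* = 7.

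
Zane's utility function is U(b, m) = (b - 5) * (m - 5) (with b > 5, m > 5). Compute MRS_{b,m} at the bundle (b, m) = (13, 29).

MU_b = (m−5), MU_m = (b−5).
MRS = (m−5)/(b−5).
At (13, 29): MRS = 3.
That is, one extra unit of b is worth 3 units of m at the margin.

MRS = 3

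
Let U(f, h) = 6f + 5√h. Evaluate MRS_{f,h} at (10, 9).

MRS = 7.2

MU_f = 6, MU_h = 5/(2√h).
MRS = 6 ÷ (5/(2√h)).
At (10, 9): MRS = 7.2.
The indifference curve has slope −7.2 at this bundle.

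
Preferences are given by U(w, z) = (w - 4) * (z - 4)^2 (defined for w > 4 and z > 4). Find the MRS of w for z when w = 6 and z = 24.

MU_w = (z−4)^2, MU_z = 2·(w−4)·(z−4).
MRS = (1/2)·(z−4)/(w−4).
At (6, 24): MRS = 5.
The indifference curve has slope −5 at this bundle.

MRS = 5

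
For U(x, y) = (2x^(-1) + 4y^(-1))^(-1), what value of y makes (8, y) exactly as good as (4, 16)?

y = 8

U depends on (x, y) only through S = 2x^(-1) + 4y^(-1), so equal utility means equal S. At (4, 16): S = 0.75.
With x = 8: 2·8^(-1) = 0.25, so 4y^(-1) = 0.75 − 0.25 = 0.5, i.e. y^(-1) = 0.125.
Hence y = 1/0.125 = 8.
Check: U(8, 8) = 1.3333.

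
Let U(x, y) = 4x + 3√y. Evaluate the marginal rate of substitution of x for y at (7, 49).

MU_x = 4, MU_y = 3/(2√y).
MRS = 4 ÷ (3/(2√y)).
At (7, 49): MRS = 56/3.
That is, one extra unit of x is worth 56/3 units of y at the margin.

MRS = 56/3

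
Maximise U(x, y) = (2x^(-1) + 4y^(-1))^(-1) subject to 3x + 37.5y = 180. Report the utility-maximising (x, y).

For CES with ρ = -1, MRS = (2/4)·(y/x)^2.
Tangency: set MRS = p_x/p_y = 3/37.5 = 2/25.
So (y/x)^2 = 4/25; taking the square root, y/x = 0.4, i.e. y = 0.4·x.
Substitute into the budget 3·x + 37.5·y = 180: 18·x = 180, so x* = 10 and y* = 0.4·10 = 4.

x* = 10, y* = 4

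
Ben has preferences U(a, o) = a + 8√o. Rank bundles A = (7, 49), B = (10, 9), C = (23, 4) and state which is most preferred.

Evaluate utility at each bundle:
U(A) = 63.000.
U(B) = 34.000.
U(C) = 39.000.
Highest utility is A, so A ≻ C ≻ B.

Bundle A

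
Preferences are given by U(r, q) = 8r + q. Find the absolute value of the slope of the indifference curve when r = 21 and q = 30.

MRS = 8

MU_r = 8, MU_q = 1, so MRS = 8/1 = 8 at every bundle.
At (21, 30): MRS = 8.
The indifference curve has slope −8 at this bundle.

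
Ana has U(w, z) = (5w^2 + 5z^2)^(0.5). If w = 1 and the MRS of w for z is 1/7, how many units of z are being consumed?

For CES with ρ = 2, MRS = (z/w)^(-1).
Setting (z/1)^(-1) = 1/7 gives z/1 = 7 and z = 7.

z = 7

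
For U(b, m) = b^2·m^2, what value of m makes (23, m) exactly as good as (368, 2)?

m = 32

U(368, 2) = 541696.
Set U(23, m) = 541696 and solve.
With b = 23: 23^2 = 529, so m^2 = 541696/529 = 1024; taking the square root, m = 32.
Check: U(23, 32) = 541696.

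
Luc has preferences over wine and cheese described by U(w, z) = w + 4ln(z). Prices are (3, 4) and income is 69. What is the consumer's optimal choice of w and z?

w* = 19, z* = 3

MU_w = 1, MU_z = 4/z.
MRS = 1 ÷ (4/z).
Tangency: set MRS = p_w/p_z = 3/4 = 0.75.
MRS depends only on z: 0.25·z = 0.75 ⇒ z* = 0.75/0.25 = 3.
From the budget, 3·w = 69 − 4·3 = 57, so w* = 19.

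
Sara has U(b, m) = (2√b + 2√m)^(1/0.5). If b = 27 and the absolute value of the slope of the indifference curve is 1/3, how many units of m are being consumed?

For CES with ρ = 0.5, MRS = √(m/b).
Setting √(m/27) = 1/3 gives m/27 = 1/9 and m = 3.

m = 3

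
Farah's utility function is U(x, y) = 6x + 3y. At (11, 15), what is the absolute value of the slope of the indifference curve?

MU_x = 6, MU_y = 3, so MRS = 6/3 = 2 at every bundle.
At (11, 15): MRS = 2.
That is, one extra unit of x is worth 2 units of y at the margin.

MRS = 2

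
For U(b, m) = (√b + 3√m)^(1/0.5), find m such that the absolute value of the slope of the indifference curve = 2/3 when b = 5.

For CES with ρ = 0.5, MRS = (1/3)·√(m/b).
Setting (1/3)·√(m/5) = 2/3 gives √(m/5) = 2, so m/5 = 4 and m = 20.

m = 20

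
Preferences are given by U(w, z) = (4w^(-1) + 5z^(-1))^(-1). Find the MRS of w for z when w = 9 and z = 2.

MRS = 16/405

For CES with ρ = -1, MRS = (4/5)·(z/w)^2.
At (9, 2): MRS = 16/405.
The indifference curve has slope −16/405 at this bundle.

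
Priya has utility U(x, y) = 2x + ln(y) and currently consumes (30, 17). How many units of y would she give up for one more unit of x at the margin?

MRS = 34

MU_x = 2, MU_y = 1/y.
MRS = 2 ÷ (1/y).
At (30, 17): MRS = 34.
That is, one extra unit of x is worth 34 units of y at the margin.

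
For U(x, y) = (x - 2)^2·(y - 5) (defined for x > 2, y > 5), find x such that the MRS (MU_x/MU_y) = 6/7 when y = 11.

MU_x = 2·(x−2)·(y−5), MU_y = (x−2)^2.
MRS = (2/1)·(y−5)/(x−2).
Substitute y = 11: MRS = 12/(x − 2). Setting this equal to 6/7 gives x − 2 = 12/(6/7) = 14, so x = 16.

x = 16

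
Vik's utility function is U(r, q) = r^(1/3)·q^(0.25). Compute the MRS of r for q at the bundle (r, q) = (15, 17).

MRS = 68/45

MU_r = 1/3·r^(-2/3)·q^(0.25) and MU_q = 0.25·r^(1/3)·q^(-0.75).
MRS = MU_r/MU_q = (4/3)·q/r.
At (15, 17): MRS = 68/45.
The indifference curve has slope −68/45 at this bundle.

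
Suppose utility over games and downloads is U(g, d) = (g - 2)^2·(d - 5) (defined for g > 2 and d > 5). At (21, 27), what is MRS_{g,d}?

MU_g = 2·(g−2)·(d−5), MU_d = (g−2)^2.
MRS = (2/1)·(d−5)/(g−2).
At (21, 27): MRS = 44/19.
The indifference curve has slope −44/19 at this bundle.

MRS = 44/19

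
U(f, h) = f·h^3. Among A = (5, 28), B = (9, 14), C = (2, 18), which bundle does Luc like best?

Bundle A

Evaluate utility at each bundle:
U(A) = 109760.
U(B) = 24696.
U(C) = 11664.
Highest utility is A, so A ≻ B ≻ C.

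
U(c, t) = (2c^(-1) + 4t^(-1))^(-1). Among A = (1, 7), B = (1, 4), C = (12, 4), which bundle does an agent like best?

Evaluate utility at each bundle:
U(A) = 0.389.
U(B) = 0.333.
U(C) = 0.857.
Highest utility is C, so C ≻ A ≻ B.

Bundle C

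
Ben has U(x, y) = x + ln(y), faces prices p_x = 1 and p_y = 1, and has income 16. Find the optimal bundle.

MU_x = 1, MU_y = 1/y.
MRS = 1 ÷ (1/y).
Tangency: set MRS = p_x/p_y = 1/1 = 1.
MRS depends only on y: y = 1 ⇒ y* = 1.
From the budget, 1·x = 16 − 1·1 = 15, so x* = 15.

x* = 15, y* = 1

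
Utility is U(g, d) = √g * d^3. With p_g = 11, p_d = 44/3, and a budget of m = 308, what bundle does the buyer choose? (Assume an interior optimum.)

g* = 4, d* = 18

MU_g = 0.5·g^(-0.5)·d^3 and MU_d = 3·√g·d^2.
MRS = MU_g/MU_d = (1/6)·d/g.
Tangency: set MRS = p_g/p_d = 11/(44/3) = 0.75.
So (1/6)·d/g = 0.75, i.e. d = 4.5·g.
Substitute into the budget 11·g + (44/3)·d = 308: 77·g = 308, so g* = 4.
Then d* = 4.5·4 = 18.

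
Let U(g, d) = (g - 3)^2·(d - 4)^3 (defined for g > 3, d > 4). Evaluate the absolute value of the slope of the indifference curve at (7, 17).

MU_g = 2·(g−3)·(d−4)^3, MU_d = 3·(g−3)^2·(d−4)^2.
MRS = (2/3)·(d−4)/(g−3).
At (7, 17): MRS = 13/6.
So at (7, 17) the consumer would give up 13/6 units of d for one more unit of g.

MRS = 13/6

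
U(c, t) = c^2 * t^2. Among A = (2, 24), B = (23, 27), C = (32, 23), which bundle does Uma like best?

Bundle C

Evaluate utility at each bundle:
U(A) = 2304.
U(B) = 385641.
U(C) = 541696.
Highest utility is C, so C ≻ B ≻ A.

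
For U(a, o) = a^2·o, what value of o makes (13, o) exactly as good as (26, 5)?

U(26, 5) = 3380.
Set U(13, o) = 3380 and solve.
With a = 13: 13^2 = 169, so o = 3380/169 = 20.
Check: U(13, 20) = 3380.

o = 20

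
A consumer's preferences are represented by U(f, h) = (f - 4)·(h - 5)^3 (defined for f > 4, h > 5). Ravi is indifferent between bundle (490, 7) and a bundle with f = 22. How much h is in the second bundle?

U(490, 7) = 3888.
Set U(22, h) = 3888 and solve.
With f = 22: (22 − 4) = 18, so (h − 5)^3 = 3888/18 = 216.
Taking the cube root (with h > 5): h − 5 = 6, so h = 11.
Check: U(22, 11) = 3888.

h = 11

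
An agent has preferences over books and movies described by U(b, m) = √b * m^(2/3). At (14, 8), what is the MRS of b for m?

MRS = 3/7

MU_b = 0.5·b^(-0.5)·m^(2/3) and MU_m = 2/3·√b·m^(-1/3).
MRS = MU_b/MU_m = (0.75)·m/b.
At (14, 8): MRS = 3/7.
So at (14, 8) the consumer would give up 3/7 units of m for one more unit of b.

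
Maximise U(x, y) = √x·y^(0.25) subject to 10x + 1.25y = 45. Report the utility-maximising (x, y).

MU_x = 0.5·x^(-0.5)·y^(0.25) and MU_y = 0.25·√x·y^(-0.75).
MRS = MU_x/MU_y = (2)·y/x.
Tangency: set MRS = p_x/p_y = 10/1.25 = 8.
So (2)·y/x = 8, i.e. y = 4·x.
Substitute into the budget 10·x + 1.25·y = 45: 15·x = 45, so x* = 3.
Then y* = 4·3 = 12.

x* = 3, y* = 12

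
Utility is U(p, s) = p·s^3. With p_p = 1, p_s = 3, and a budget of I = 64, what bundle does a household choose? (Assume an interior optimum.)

MU_p = s^3 and MU_s = 3·p·s^2.
MRS = MU_p/MU_s = (1/3)·s/p.
Tangency: set MRS = p_p/p_s = 1/3.
So (1/3)·s/p = 1/3, i.e. s = p.
Substitute into the budget 1·p + 3·s = 64: 4·p = 64, so p* = 16.
Then s* = 16.

p* = 16, s* = 16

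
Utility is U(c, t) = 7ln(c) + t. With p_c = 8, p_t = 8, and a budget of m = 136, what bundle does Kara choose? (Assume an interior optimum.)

c* = 7, t* = 10

MU_c = 7/c, MU_t = 1.
MRS = 7/c ÷ 1.
Tangency: set MRS = p_c/p_t = 8/8 = 1.
MRS depends only on c: 7/c = 1 ⇒ c* = 7/1 = 7.
From the budget, 8·t = 136 − 8·7 = 80, so t* = 10.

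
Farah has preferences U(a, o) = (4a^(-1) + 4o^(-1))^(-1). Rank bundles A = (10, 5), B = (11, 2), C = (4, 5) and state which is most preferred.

Evaluate utility at each bundle:
U(A) = 0.833.
U(B) = 0.423.
U(C) = 0.556.
Highest utility is A, so A ≻ C ≻ B.

Bundle A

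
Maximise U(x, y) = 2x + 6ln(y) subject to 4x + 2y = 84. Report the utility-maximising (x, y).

MU_x = 2, MU_y = 6/y.
MRS = 2 ÷ (6/y).
Tangency: set MRS = p_x/p_y = 4/2 = 2.
MRS depends only on y: (1/3)·y = 2 ⇒ y* = 2/(1/3) = 6.
From the budget, 4·x = 84 − 2·6 = 72, so x* = 18.

x* = 18, y* = 6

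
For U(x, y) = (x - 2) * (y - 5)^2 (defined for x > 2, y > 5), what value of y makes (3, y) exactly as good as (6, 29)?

U(6, 29) = 2304.
Set U(3, y) = 2304 and solve.
With x = 3: (3 − 2) = 1, so (y − 5)^2 = 2304/1 = 2304.
Taking the square root (with y > 5): y − 5 = 48, so y = 53.
Check: U(3, 53) = 2304.

y = 53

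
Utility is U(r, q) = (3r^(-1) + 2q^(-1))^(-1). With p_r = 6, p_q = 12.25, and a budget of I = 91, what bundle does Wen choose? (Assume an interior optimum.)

For CES with ρ = -1, MRS = (3/2)·(q/r)^2.
Tangency: set MRS = p_r/p_q = 6/12.25 = 24/49.
So (q/r)^2 = 16/49; taking the square root, q/r = 4/7, i.e. q = (4/7)·r.
Substitute into the budget 6·r + 12.25·q = 91: 13·r = 91, so r* = 7 and q* = (4/7)·7 = 4.

r* = 7, q* = 4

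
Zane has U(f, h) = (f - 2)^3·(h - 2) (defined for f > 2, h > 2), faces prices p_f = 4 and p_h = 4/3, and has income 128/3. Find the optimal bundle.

f* = 8, h* = 8

MU_f = 3·(f−2)^2·(h−2), MU_h = (f−2)^3.
MRS = (3/1)·(h−2)/(f−2).
Tangency: set MRS = p_f/p_h = 4/(4/3) = 3.
So (3/1)·(h − 2)/(f − 2) = 3, i.e. (h − 2) = (f − 2).
Rewrite the budget in excess-of-subsistence terms: 4·(f − 2) + (4/3)·(h − 2) = 128/3 − 4·2 − (4/3)·2 = 32.
Substituting, (16/3)·(f − 2) = 32, so f − 2 = 6 and f* = 8.
Then h − 2 = 6, so h* = 8.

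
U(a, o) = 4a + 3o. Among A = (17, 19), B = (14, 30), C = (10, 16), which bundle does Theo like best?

Evaluate utility at each bundle:
U(A) = 125.
U(B) = 146.
U(C) = 88.
Highest utility is B, so B ≻ A ≻ C.

Bundle B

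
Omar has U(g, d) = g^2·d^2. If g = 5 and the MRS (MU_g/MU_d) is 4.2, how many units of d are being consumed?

d = 21

MU_g = 2·g·d^2 and MU_d = 2·g^2·d.
MRS = MU_g/MU_d = d/g.
Substitute g = 5: MRS = d/5. Setting d/5 = 4.2 gives d = 4.2·5 = 21.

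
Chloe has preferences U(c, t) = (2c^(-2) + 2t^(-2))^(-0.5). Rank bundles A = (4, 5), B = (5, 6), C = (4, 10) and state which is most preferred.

Evaluate utility at each bundle:
U(A) = 2.209.
U(B) = 2.716.
U(C) = 2.626.
Highest utility is B, so B ≻ C ≻ A.

Bundle B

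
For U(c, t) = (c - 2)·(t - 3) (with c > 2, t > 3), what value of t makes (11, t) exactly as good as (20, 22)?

t = 41

U(20, 22) = 342.
Set U(11, t) = 342 and solve.
With c = 11: (11 − 2) = 9, so (t − 3) = 342/9 = 38.
So t = 3 + 38 = 41.
Check: U(11, 41) = 342.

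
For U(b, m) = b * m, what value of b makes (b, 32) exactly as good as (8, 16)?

b = 4

U(8, 16) = 128.
Set U(b, 32) = 128 and solve.
With m = 32: b = 128/32 = 4.
Check: U(4, 32) = 128.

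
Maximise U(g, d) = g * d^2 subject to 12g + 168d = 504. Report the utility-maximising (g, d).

MU_g = d^2 and MU_d = 2·g·d.
MRS = MU_g/MU_d = (1/2)·d/g.
Tangency: set MRS = p_g/p_d = 12/168 = 1/14.
So (1/2)·d/g = 1/14, i.e. d = (1/7)·g.
Substitute into the budget 12·g + 168·d = 504: 36·g = 504, so g* = 14.
Then d* = (1/7)·14 = 2.

g* = 14, d* = 2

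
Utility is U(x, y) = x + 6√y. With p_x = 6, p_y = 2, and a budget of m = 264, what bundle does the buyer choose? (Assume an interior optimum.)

x* = 17, y* = 81

MU_x = 1, MU_y = 6/(2√y).
MRS = 1 ÷ (6/(2√y)).
Tangency: set MRS = p_x/p_y = 6/2 = 3.
MRS depends only on y: (1/3)·√y = 3 ⇒ √y = 3/(1/3) = 9 ⇒ y* = 81.
From the budget, 6·x = 264 − 2·81 = 102, so x* = 17.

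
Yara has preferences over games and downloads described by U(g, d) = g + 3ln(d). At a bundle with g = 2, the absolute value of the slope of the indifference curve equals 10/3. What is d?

d = 10

MU_g = 1, MU_d = 3/d.
MRS = 1 ÷ (3/d).
MRS depends only on d: (1/3)·d = 10/3 ⇒ d = (10/3)/(1/3) = 10.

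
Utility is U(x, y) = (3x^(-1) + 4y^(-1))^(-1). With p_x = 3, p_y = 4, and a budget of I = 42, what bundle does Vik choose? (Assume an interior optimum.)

x* = 6, y* = 6

For CES with ρ = -1, MRS = (3/4)·(y/x)^2.
Tangency: set MRS = p_x/p_y = 3/4 = 0.75.
So (y/x)^2 = 1; taking the square root, y/x = 1, i.e. y = x.
Substitute into the budget 3·x + 4·y = 42: 7·x = 42, so x* = 6 and y* = 6.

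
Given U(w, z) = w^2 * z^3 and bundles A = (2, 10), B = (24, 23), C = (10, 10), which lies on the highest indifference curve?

Evaluate utility at each bundle:
U(A) = 4000.
U(B) = 7008192.
U(C) = 100000.
Highest utility is B, so B ≻ C ≻ A.

Bundle B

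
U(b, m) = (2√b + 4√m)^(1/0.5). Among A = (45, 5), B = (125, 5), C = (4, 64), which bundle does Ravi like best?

Bundle C

Evaluate utility at each bundle:
U(A) = 500.000.
U(B) = 980.000.
U(C) = 1296.000.
Highest utility is C, so C ≻ B ≻ A.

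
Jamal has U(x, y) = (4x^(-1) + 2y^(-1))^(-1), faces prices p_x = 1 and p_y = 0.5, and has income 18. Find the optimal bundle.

For CES with ρ = -1, MRS = (4/2)·(y/x)^2.
Tangency: set MRS = p_x/p_y = 1/0.5 = 2.
So (y/x)^2 = 1; taking the square root, y/x = 1, i.e. y = x.
Substitute into the budget 1·x + 0.5·y = 18: 1.5·x = 18, so x* = 12 and y* = 12.

x* = 12, y* = 12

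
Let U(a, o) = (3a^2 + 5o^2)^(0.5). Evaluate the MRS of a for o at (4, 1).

For CES with ρ = 2, MRS = (3/5)·(o/a)^(-1).
At (4, 1): MRS = 2.4.
The indifference curve has slope −2.4 at this bundle.

MRS = 2.4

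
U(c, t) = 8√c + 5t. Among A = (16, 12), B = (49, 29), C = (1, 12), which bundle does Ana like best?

Evaluate utility at each bundle:
U(A) = 92.000.
U(B) = 201.000.
U(C) = 68.000.
Highest utility is B, so B ≻ A ≻ C.

Bundle B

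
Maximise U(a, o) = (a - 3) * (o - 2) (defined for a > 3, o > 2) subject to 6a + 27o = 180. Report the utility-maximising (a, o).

MU_a = (o−2), MU_o = (a−3).
MRS = (o−2)/(a−3).
Tangency: set MRS = p_a/p_o = 6/27 = 2/9.
So (o − 2)/(a − 3) = 2/9, i.e. (o − 2) = (2/9)·(a − 3).
Rewrite the budget in excess-of-subsistence terms: 6·(a − 3) + 27·(o − 2) = 180 − 6·3 − 27·2 = 108.
Substituting, 12·(a − 3) = 108, so a − 3 = 9 and a* = 12.
Then o − 2 = (2/9)·9 = 2, so o* = 4.

a* = 12, o* = 4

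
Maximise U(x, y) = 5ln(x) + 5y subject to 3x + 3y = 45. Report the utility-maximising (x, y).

x* = 1, y* = 14

MU_x = 5/x, MU_y = 5.
MRS = 5/x ÷ 5.
Tangency: set MRS = p_x/p_y = 3/3 = 1.
MRS depends only on x: 1/x = 1 ⇒ x* = 1/1 = 1.
From the budget, 3·y = 45 − 3·1 = 42, so y* = 14.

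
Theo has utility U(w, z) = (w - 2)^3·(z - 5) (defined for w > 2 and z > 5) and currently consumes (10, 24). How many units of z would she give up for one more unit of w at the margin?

MU_w = 3·(w−2)^2·(z−5), MU_z = (w−2)^3.
MRS = (3/1)·(z−5)/(w−2).
At (10, 24): MRS = 7.125.
That is, one extra unit of w is worth 7.125 units of z at the margin.

MRS = 7.125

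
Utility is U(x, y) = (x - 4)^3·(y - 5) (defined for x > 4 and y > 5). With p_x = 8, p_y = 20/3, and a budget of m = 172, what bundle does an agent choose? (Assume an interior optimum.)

MU_x = 3·(x−4)^2·(y−5), MU_y = (x−4)^3.
MRS = (3/1)·(y−5)/(x−4).
Tangency: set MRS = p_x/p_y = 8/(20/3) = 1.2.
So (3/1)·(y − 5)/(x − 4) = 1.2, i.e. (y − 5) = 0.4·(x − 4).
Rewrite the budget in excess-of-subsistence terms: 8·(x − 4) + (20/3)·(y − 5) = 172 − 8·4 − (20/3)·5 = 320/3.
Substituting, (32/3)·(x − 4) = 320/3, so x − 4 = 10 and x* = 14.
Then y − 5 = 0.4·10 = 4, so y* = 9.

x* = 14, y* = 9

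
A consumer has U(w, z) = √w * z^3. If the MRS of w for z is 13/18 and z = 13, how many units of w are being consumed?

w = 3

MU_w = 0.5·w^(-0.5)·z^3 and MU_z = 3·√w·z^2.
MRS = MU_w/MU_z = (1/6)·z/w.
Substitute z = 13: MRS = (13/6)/w. Setting (13/6)/w = 13/18 gives w = (13/6)/(13/18) = 3.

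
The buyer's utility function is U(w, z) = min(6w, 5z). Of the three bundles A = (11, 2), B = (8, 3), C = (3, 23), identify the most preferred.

Evaluate utility at each bundle:
U(A) = 10.
U(B) = 15.
U(C) = 18.
Highest utility is C, so C ≻ B ≻ A.

Bundle C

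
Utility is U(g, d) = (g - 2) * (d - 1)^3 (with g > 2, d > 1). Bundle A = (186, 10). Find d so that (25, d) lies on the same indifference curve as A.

d = 19

U(186, 10) = 134136.
Set U(25, d) = 134136 and solve.
With g = 25: (25 − 2) = 23, so (d − 1)^3 = 134136/23 = 5832.
Taking the cube root (with d > 1): d − 1 = 18, so d = 19.
Check: U(25, 19) = 134136.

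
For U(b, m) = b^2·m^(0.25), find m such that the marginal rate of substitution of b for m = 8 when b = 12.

m = 12

MU_b = 2·b·m^(0.25) and MU_m = 0.25·b^2·m^(-0.75).
MRS = MU_b/MU_m = (8)·m/b.
Substitute b = 12: MRS = m/1.5. Setting m/1.5 = 8 gives m = 8·1.5 = 12.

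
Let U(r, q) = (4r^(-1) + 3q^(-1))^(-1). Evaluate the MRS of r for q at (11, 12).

MRS = 192/121

For CES with ρ = -1, MRS = (4/3)·(q/r)^2.
At (11, 12): MRS = 192/121.
So at (11, 12) the consumer would give up 192/121 units of q for one more unit of r.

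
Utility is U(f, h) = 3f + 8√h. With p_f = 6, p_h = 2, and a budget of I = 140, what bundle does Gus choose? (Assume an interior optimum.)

MU_f = 3, MU_h = 8/(2√h).
MRS = 3 ÷ (8/(2√h)).
Tangency: set MRS = p_f/p_h = 6/2 = 3.
MRS depends only on h: 0.75·√h = 3 ⇒ √h = 3/0.75 = 4 ⇒ h* = 16.
From the budget, 6·f = 140 − 2·16 = 108, so f* = 18.

f* = 18, h* = 16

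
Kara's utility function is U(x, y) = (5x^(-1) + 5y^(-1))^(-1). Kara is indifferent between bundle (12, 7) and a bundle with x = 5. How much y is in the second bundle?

y = 420/11

U depends on (x, y) only through S = 5x^(-1) + 5y^(-1), so equal utility means equal S. At (12, 7): S = 95/84.
With x = 5: 5·5^(-1) = 1, so 5y^(-1) = 95/84 − 1 = 11/84, i.e. y^(-1) = 11/420.
Hence y = 1/(11/420) = 420/11.
Check: U(5, 420/11) = 0.8842.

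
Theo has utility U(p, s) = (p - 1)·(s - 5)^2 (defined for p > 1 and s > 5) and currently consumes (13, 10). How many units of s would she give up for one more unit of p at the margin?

MRS = 5/24

MU_p = (s−5)^2, MU_s = 2·(p−1)·(s−5).
MRS = (1/2)·(s−5)/(p−1).
At (13, 10): MRS = 5/24.
The indifference curve has slope −5/24 at this bundle.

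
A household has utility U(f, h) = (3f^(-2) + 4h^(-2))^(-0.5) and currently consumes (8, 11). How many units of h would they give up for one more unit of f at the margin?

For CES with ρ = -2, MRS = (3/4)·(h/f)^3.
At (8, 11): MRS = 3993/2048.
So at (8, 11) the consumer would give up 3993/2048 units of h for one more unit of f.

MRS = 3993/2048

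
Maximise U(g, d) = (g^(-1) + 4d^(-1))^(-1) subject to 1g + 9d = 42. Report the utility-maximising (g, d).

g* = 6, d* = 4

For CES with ρ = -1, MRS = (1/4)·(d/g)^2.
Tangency: set MRS = p_g/p_d = 1/9.
So (d/g)^2 = 4/9; taking the square root, d/g = 2/3, i.e. d = (2/3)·g.
Substitute into the budget 1·g + 9·d = 42: 7·g = 42, so g* = 6 and d* = (2/3)·6 = 4.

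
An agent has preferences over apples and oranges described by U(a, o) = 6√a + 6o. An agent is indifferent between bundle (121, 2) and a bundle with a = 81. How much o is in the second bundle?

U(121, 2) = 78.
Set U(81, o) = 78 and solve.
With a = 81: √81 = 9, so 6o = 78 − 6·9 = 24 and o = 4.
Check: U(81, 4) = 78.

o = 4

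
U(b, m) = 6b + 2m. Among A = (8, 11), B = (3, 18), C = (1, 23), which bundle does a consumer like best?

Evaluate utility at each bundle:
U(A) = 70.
U(B) = 54.
U(C) = 52.
Highest utility is A, so A ≻ B ≻ C.

Bundle A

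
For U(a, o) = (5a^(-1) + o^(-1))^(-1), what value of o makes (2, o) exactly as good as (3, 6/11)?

o = 1

U depends on (a, o) only through S = 5a^(-1) + o^(-1), so equal utility means equal S. At (3, 6/11): S = 3.5.
With a = 2: 5·2^(-1) = 2.5, so o^(-1) = 3.5 − 2.5 = 1.
Hence o = 1/1 = 1.
Check: U(2, 1) = 0.2857.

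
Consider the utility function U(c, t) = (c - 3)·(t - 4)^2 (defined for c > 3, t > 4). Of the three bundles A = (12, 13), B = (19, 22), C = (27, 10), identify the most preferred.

Bundle B

Evaluate utility at each bundle:
U(A) = 729.
U(B) = 5184.
U(C) = 864.
Highest utility is B, so B ≻ C ≻ A.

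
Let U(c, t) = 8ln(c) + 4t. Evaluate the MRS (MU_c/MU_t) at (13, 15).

MRS = 2/13

MU_c = 8/c, MU_t = 4.
MRS = 8/c ÷ 4.
At (13, 15): MRS = 2/13.
So at (13, 15) the consumer would give up 2/13 units of t for one more unit of c.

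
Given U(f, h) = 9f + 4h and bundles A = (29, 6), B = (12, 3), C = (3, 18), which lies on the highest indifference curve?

Bundle A

Evaluate utility at each bundle:
U(A) = 285.
U(B) = 120.
U(C) = 99.
Highest utility is A, so A ≻ B ≻ C.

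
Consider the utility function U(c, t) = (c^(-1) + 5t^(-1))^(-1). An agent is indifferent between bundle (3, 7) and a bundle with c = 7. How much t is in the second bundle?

U depends on (c, t) only through S = c^(-1) + 5t^(-1), so equal utility means equal S. At (3, 7): S = 22/21.
With c = 7: 7^(-1) = 1/7, so 5t^(-1) = 22/21 − 1/7 = 19/21, i.e. t^(-1) = 19/105.
Hence t = 1/(19/105) = 105/19.
Check: U(7, 105/19) = 0.9545.

t = 105/19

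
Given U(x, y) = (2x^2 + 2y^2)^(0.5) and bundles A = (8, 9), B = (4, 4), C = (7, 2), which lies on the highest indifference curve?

Evaluate utility at each bundle:
U(A) = 17.029.
U(B) = 8.000.
U(C) = 10.296.
Highest utility is A, so A ≻ C ≻ B.

Bundle A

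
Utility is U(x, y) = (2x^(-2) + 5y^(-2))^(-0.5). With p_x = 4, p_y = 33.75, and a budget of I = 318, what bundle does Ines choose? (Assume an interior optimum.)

x* = 12, y* = 8

For CES with ρ = -2, MRS = (2/5)·(y/x)^3.
Tangency: set MRS = p_x/p_y = 4/33.75 = 16/135.
So (y/x)^3 = 8/27; taking the cube root, y/x = 2/3, i.e. y = (2/3)·x.
Substitute into the budget 4·x + 33.75·y = 318: 26.5·x = 318, so x* = 12 and y* = (2/3)·12 = 8.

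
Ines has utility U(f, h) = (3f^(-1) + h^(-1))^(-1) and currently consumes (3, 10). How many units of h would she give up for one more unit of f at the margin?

MRS = 100/3

For CES with ρ = -1, MRS = (3/1)·(h/f)^2.
At (3, 10): MRS = 100/3.
So at (3, 10) the consumer would give up 100/3 units of h for one more unit of f.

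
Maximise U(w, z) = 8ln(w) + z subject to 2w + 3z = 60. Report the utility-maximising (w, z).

MU_w = 8/w, MU_z = 1.
MRS = 8/w ÷ 1.
Tangency: set MRS = p_w/p_z = 2/3.
MRS depends only on w: 8/w = 2/3 ⇒ w* = 8/(2/3) = 12.
From the budget, 3·z = 60 − 2·12 = 36, so z* = 12.

w* = 12, z* = 12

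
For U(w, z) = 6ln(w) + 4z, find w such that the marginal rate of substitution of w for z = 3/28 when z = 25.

MU_w = 6/w, MU_z = 4.
MRS = 6/w ÷ 4.
MRS depends only on w: 1.5/w = 3/28 ⇒ w = 1.5/(3/28) = 14.

w = 14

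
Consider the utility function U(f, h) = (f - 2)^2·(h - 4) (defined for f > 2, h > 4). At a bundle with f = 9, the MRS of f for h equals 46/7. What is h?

MU_f = 2·(f−2)·(h−4), MU_h = (f−2)^2.
MRS = (2/1)·(h−4)/(f−2).
Substitute f = 9: MRS = (h − 4)/3.5. Setting this equal to 46/7 gives h − 4 = (46/7)·3.5 = 23, so h = 27.

h = 27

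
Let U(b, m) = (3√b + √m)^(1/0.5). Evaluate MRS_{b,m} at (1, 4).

MRS = 6

For CES with ρ = 0.5, MRS = (3/1)·√(m/b).
At (1, 4): MRS = 6.
So at (1, 4) the consumer would give up 6 units of m for one more unit of b.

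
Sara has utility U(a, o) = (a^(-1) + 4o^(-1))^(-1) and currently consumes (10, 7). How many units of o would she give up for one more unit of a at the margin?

For CES with ρ = -1, MRS = (1/4)·(o/a)^2.
At (10, 7): MRS = 49/400.
The indifference curve has slope −49/400 at this bundle.

MRS = 49/400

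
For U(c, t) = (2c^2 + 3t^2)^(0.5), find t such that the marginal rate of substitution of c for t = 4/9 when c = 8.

For CES with ρ = 2, MRS = (2/3)·(t/c)^(-1).
Setting (2/3)·(t/8)^(-1) = 4/9 gives (t/8)^(-1) = 2/3, so t/8 = 1.5 and t = 12.

t = 12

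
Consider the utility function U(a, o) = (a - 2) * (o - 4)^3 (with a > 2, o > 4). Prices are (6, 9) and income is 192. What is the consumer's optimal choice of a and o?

a* = 8, o* = 16

MU_a = (o−4)^3, MU_o = 3·(a−2)·(o−4)^2.
MRS = (1/3)·(o−4)/(a−2).
Tangency: set MRS = p_a/p_o = 6/9 = 2/3.
So (1/3)·(o − 4)/(a − 2) = 2/3, i.e. (o − 4) = 2·(a − 2).
Rewrite the budget in excess-of-subsistence terms: 6·(a − 2) + 9·(o − 4) = 192 − 6·2 − 9·4 = 144.
Substituting, 24·(a − 2) = 144, so a − 2 = 6 and a* = 8.
Then o − 4 = 2·6 = 12, so o* = 16.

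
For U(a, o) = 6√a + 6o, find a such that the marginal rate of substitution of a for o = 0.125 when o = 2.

a = 16

MU_a = 6/(2√a), MU_o = 6.
MRS = 6/(2√a) ÷ 6.
MRS depends only on a: 0.5/√a = 0.125 ⇒ √a = 0.5/0.125 = 4 ⇒ a = 16.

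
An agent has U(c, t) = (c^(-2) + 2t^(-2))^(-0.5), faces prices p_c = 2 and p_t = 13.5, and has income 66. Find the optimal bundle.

c* = 6, t* = 4

For CES with ρ = -2, MRS = (1/2)·(t/c)^3.
Tangency: set MRS = p_c/p_t = 2/13.5 = 4/27.
So (t/c)^3 = 8/27; taking the cube root, t/c = 2/3, i.e. t = (2/3)·c.
Substitute into the budget 2·c + 13.5·t = 66: 11·c = 66, so c* = 6 and t* = (2/3)·6 = 4.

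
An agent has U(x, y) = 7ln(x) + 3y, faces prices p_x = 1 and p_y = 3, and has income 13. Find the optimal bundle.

MU_x = 7/x, MU_y = 3.
MRS = 7/x ÷ 3.
Tangency: set MRS = p_x/p_y = 1/3.
MRS depends only on x: (7/3)/x = 1/3 ⇒ x* = (7/3)/(1/3) = 7.
From the budget, 3·y = 13 − 1·7 = 6, so y* = 2.

x* = 7, y* = 2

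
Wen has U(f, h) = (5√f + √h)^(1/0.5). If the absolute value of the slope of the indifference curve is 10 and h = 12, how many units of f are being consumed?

For CES with ρ = 0.5, MRS = (5/1)·√(h/f).
Setting (5/1)·√(12/f) = 10 gives √(12/f) = 2, so 12/f = 4 and f = 3.

f = 3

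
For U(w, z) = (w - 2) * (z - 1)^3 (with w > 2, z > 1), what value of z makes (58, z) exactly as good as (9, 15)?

U(9, 15) = 19208.
Set U(58, z) = 19208 and solve.
With w = 58: (58 − 2) = 56, so (z − 1)^3 = 19208/56 = 343.
Taking the cube root (with z > 1): z − 1 = 7, so z = 8.
Check: U(58, 8) = 19208.

z = 8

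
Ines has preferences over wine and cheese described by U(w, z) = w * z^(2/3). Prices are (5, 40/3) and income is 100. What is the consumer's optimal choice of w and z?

w* = 12, z* = 3

MU_w = z^(2/3) and MU_z = 2/3·w·z^(-1/3).
MRS = MU_w/MU_z = (1.5)·z/w.
Tangency: set MRS = p_w/p_z = 5/(40/3) = 0.375.
So (1.5)·z/w = 0.375, i.e. z = 0.25·w.
Substitute into the budget 5·w + (40/3)·z = 100: (25/3)·w = 100, so w* = 12.
Then z* = 0.25·12 = 3.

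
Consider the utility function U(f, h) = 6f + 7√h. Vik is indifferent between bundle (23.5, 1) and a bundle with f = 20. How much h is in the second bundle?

U(23.5, 1) = 148.
Set U(20, h) = 148 and solve.
With f = 20: 7√h = 148 − 6·20 = 28, so √h = 4 and h = 16.
Check: U(20, 16) = 148.

h = 16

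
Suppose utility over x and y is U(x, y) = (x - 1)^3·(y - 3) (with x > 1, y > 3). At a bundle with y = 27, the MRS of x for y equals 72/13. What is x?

x = 14

MU_x = 3·(x−1)^2·(y−3), MU_y = (x−1)^3.
MRS = (3/1)·(y−3)/(x−1).
Substitute y = 27: MRS = 72/(x − 1). Setting this equal to 72/13 gives x − 1 = 72/(72/13) = 13, so x = 14.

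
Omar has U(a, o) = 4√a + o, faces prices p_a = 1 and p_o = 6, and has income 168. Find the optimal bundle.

MU_a = 4/(2√a), MU_o = 1.
MRS = 4/(2√a) ÷ 1.
Tangency: set MRS = p_a/p_o = 1/6.
MRS depends only on a: 2/√a = 1/6 ⇒ √a = 2/(1/6) = 12 ⇒ a* = 144.
From the budget, 6·o = 168 − 1·144 = 24, so o* = 4.

a* = 144, o* = 4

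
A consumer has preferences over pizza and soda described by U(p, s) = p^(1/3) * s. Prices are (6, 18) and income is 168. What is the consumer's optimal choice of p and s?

MU_p = 1/3·p^(-2/3)·s and MU_s = p^(1/3).
MRS = MU_p/MU_s = (1/3)·s/p.
Tangency: set MRS = p_p/p_s = 6/18 = 1/3.
So (1/3)·s/p = 1/3, i.e. s = p.
Substitute into the budget 6·p + 18·s = 168: 24·p = 168, so p* = 7.
Then s* = 7.

p* = 7, s* = 7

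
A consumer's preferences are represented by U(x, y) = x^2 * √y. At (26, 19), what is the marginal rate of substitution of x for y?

MU_x = 2·x·√y and MU_y = 0.5·x^2·y^(-0.5).
MRS = MU_x/MU_y = (4)·y/x.
At (26, 19): MRS = 38/13.
That is, one extra unit of x is worth 38/13 units of y at the margin.

MRS = 38/13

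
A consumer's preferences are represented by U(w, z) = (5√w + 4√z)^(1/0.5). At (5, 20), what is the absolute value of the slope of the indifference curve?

MRS = 2.5

For CES with ρ = 0.5, MRS = (5/4)·√(z/w).
At (5, 20): MRS = 2.5.
The indifference curve has slope −2.5 at this bundle.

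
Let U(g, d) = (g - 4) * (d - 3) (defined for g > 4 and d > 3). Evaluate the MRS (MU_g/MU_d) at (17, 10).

MRS = 7/13

MU_g = (d−3), MU_d = (g−4).
MRS = (d−3)/(g−4).
At (17, 10): MRS = 7/13.
That is, one extra unit of g is worth 7/13 units of d at the margin.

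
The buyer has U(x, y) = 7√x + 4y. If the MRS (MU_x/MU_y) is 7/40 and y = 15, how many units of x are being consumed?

MU_x = 7/(2√x), MU_y = 4.
MRS = 7/(2√x) ÷ 4.
MRS depends only on x: 0.875/√x = 7/40 ⇒ √x = 0.875/(7/40) = 5 ⇒ x = 25.

x = 25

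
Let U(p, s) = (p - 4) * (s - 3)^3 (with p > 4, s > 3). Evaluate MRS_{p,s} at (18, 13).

MRS = 5/21

MU_p = (s−3)^3, MU_s = 3·(p−4)·(s−3)^2.
MRS = (1/3)·(s−3)/(p−4).
At (18, 13): MRS = 5/21.
So at (18, 13) the consumer would give up 5/21 units of s for one more unit of p.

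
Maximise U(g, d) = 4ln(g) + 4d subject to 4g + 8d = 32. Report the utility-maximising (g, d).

MU_g = 4/g, MU_d = 4.
MRS = 4/g ÷ 4.
Tangency: set MRS = p_g/p_d = 4/8 = 0.5.
MRS depends only on g: 1/g = 0.5 ⇒ g* = 1/0.5 = 2.
From the budget, 8·d = 32 − 4·2 = 24, so d* = 3.

g* = 2, d* = 3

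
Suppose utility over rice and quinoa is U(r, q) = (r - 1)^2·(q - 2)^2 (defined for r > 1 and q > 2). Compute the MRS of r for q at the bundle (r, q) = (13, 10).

MU_r = 2·(r−1)·(q−2)^2, MU_q = 2·(r−1)^2·(q−2).
MRS = (q−2)/(r−1).
At (13, 10): MRS = 2/3.
So at (13, 10) the consumer would give up 2/3 units of q for one more unit of r.

MRS = 2/3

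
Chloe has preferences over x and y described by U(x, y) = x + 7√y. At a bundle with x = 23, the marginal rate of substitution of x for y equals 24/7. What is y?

y = 144

MU_x = 1, MU_y = 7/(2√y).
MRS = 1 ÷ (7/(2√y)).
MRS depends only on y: (2/7)·√y = 24/7 ⇒ √y = (24/7)/(2/7) = 12 ⇒ y = 144.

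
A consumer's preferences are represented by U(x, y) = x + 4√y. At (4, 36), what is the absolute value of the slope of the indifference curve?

MU_x = 1, MU_y = 4/(2√y).
MRS = 1 ÷ (4/(2√y)).
At (4, 36): MRS = 3.
The indifference curve has slope −3 at this bundle.

MRS = 3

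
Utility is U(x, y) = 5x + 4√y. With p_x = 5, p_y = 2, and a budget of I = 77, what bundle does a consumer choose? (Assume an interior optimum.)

MU_x = 5, MU_y = 4/(2√y).
MRS = 5 ÷ (4/(2√y)).
Tangency: set MRS = p_x/p_y = 5/2 = 2.5.
MRS depends only on y: 2.5·√y = 2.5 ⇒ √y = 2.5/2.5 = 1 ⇒ y* = 1.
From the budget, 5·x = 77 − 2·1 = 75, so x* = 15.

x* = 15, y* = 1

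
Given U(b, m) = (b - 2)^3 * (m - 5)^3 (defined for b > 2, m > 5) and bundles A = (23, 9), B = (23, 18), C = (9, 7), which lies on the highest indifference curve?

Bundle B

Evaluate utility at each bundle:
U(A) = 592704.
U(B) = 20346417.
U(C) = 2744.
Highest utility is B, so B ≻ A ≻ C.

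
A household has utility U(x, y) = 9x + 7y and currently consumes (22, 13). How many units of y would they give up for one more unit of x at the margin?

MRS = 9/7

MU_x = 9, MU_y = 7, so MRS = 9/7 at every bundle.
At (22, 13): MRS = 9/7.
So at (22, 13) the consumer would give up 9/7 units of y for one more unit of x.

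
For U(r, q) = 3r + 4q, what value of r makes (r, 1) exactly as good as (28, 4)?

U(28, 4) = 100.
Set U(r, 1) = 100 and solve.
3r + 4·1 = 100 ⇒ 3r = 96 ⇒ r = 32.
Check: U(32, 1) = 100.

r = 32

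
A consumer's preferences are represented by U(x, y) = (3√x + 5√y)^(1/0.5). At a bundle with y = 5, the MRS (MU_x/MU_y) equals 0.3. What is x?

x = 20

For CES with ρ = 0.5, MRS = (3/5)·√(y/x).
Setting (3/5)·√(5/x) = 0.3 gives √(5/x) = 0.5, so 5/x = 0.25 and x = 20.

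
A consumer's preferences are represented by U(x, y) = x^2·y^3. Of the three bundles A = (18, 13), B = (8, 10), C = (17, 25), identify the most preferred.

Bundle C

Evaluate utility at each bundle:
U(A) = 711828.
U(B) = 64000.
U(C) = 4515625.
Highest utility is C, so C ≻ A ≻ B.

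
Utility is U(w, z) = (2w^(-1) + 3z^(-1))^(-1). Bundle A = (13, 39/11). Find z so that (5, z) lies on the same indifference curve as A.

z = 5

U depends on (w, z) only through S = 2w^(-1) + 3z^(-1), so equal utility means equal S. At (13, 39/11): S = 1.
With w = 5: 2·5^(-1) = 0.4, so 3z^(-1) = 1 − 0.4 = 0.6, i.e. z^(-1) = 0.2.
Hence z = 1/0.2 = 5.
Check: U(5, 5) = 1.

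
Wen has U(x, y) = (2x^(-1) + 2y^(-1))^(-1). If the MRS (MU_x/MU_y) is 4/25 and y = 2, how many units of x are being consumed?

For CES with ρ = -1, MRS = (y/x)^2.
Setting (2/x)^2 = 4/25 gives 2/x = 0.4 and x = 5.

x = 5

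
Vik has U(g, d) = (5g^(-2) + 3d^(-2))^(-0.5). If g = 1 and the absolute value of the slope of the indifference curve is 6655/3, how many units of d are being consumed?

d = 11

For CES with ρ = -2, MRS = (5/3)·(d/g)^3.
Setting (5/3)·(d/1)^3 = 6655/3 gives (d/1)^3 = 1331, so d/1 = 11 and d = 11.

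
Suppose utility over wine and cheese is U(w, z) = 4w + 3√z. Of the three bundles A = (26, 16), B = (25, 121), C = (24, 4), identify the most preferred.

Evaluate utility at each bundle:
U(A) = 116.000.
U(B) = 133.000.
U(C) = 102.000.
Highest utility is B, so B ≻ A ≻ C.

Bundle B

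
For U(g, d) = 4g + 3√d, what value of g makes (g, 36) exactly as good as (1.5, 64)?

g = 3

U(1.5, 64) = 30.
Set U(g, 36) = 30 and solve.
With d = 36: √36 = 6, so 4g = 30 − 3·6 = 12 and g = 3.
Check: U(3, 36) = 30.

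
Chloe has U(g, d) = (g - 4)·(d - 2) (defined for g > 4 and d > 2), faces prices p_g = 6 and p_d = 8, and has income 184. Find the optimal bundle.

MU_g = (d−2), MU_d = (g−4).
MRS = (d−2)/(g−4).
Tangency: set MRS = p_g/p_d = 6/8 = 0.75.
So (d − 2)/(g − 4) = 0.75, i.e. (d − 2) = 0.75·(g − 4).
Rewrite the budget in excess-of-subsistence terms: 6·(g − 4) + 8·(d − 2) = 184 − 6·4 − 8·2 = 144.
Substituting, 12·(g − 4) = 144, so g − 4 = 12 and g* = 16.
Then d − 2 = 0.75·12 = 9, so d* = 11.

g* = 16, d* = 11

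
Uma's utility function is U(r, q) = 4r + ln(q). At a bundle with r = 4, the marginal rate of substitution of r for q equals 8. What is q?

q = 2

MU_r = 4, MU_q = 1/q.
MRS = 4 ÷ (1/q).
MRS depends only on q: 4·q = 8 ⇒ q = 8/4 = 2.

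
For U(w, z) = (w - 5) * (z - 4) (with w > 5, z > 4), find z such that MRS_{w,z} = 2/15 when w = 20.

MU_w = (z−4), MU_z = (w−5).
MRS = (z−4)/(w−5).
Substitute w = 20: MRS = (z − 4)/15. Setting this equal to 2/15 gives z − 4 = (2/15)·15 = 2, so z = 6.

z = 6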